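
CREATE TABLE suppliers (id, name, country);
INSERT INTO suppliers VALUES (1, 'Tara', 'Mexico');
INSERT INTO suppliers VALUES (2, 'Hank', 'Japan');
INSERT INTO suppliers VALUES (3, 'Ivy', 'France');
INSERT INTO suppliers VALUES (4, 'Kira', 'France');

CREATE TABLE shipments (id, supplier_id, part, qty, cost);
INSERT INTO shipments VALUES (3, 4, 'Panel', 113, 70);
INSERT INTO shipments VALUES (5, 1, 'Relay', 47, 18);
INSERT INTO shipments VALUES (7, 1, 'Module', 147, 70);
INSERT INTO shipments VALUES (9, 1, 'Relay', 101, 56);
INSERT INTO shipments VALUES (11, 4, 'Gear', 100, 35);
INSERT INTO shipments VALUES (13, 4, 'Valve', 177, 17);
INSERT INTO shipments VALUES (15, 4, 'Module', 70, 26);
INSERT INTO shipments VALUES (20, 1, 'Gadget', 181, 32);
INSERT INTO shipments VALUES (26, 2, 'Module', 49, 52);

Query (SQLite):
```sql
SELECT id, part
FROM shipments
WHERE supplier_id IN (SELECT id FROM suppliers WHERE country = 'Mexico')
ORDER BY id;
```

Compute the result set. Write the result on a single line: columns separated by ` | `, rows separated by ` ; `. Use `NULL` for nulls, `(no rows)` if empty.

Inner query: suppliers.id where country = 'Mexico'.
Outer: keep shipments rows whose supplier_id is in that set.
Inner query → {1}

5 | Relay ; 7 | Module ; 9 | Relay ; 20 | Gadget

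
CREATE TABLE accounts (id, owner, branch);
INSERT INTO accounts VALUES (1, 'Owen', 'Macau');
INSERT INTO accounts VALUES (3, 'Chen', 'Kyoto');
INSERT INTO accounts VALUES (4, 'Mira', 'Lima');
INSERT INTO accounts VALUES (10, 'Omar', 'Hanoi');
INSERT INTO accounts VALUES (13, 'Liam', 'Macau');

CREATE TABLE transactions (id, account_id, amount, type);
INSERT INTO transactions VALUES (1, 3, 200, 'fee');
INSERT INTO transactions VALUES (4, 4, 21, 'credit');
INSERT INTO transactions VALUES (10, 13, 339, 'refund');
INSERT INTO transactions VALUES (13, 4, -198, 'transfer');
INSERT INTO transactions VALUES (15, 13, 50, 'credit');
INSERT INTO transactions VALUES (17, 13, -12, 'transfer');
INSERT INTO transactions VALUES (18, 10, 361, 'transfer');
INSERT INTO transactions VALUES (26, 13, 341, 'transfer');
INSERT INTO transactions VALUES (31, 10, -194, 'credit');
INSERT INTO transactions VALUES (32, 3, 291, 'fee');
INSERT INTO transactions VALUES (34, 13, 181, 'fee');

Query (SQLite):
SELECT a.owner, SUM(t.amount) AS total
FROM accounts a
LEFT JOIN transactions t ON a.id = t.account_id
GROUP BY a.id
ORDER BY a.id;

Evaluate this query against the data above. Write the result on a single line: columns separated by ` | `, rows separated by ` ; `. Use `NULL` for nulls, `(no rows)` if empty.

LEFT JOIN keeps every accounts row; unmatched ones get NULL for transactions columns.
Group by accounts.id and compute SUM(t.amount). SUM over an all-NULL group is NULL.
  1: ids {—} → SUM(t.amount)=NULL
  3: ids {1, 32} → SUM(t.amount)=491
  4: ids {4, 13} → SUM(t.amount)=-177
  10: ids {18, 31} → SUM(t.amount)=167
  13: ids {10, 15, 17, 26, 34} → SUM(t.amount)=899

Owen | NULL ; Chen | 491 ; Mira | -177 ; Omar | 167 ; Liam | 899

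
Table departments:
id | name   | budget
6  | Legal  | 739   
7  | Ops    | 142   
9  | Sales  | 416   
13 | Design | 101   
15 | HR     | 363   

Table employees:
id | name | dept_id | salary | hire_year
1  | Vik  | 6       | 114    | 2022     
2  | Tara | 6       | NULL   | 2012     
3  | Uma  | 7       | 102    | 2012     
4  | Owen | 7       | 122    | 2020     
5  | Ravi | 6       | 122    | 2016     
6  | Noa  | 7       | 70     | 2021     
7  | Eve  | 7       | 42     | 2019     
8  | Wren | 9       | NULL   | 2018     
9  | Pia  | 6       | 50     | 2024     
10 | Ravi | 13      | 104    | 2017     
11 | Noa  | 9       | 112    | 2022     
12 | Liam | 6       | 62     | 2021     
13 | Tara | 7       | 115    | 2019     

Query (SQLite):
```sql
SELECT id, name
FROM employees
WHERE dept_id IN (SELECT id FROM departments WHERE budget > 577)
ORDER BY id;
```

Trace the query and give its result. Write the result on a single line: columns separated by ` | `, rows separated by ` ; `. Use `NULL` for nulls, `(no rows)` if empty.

Inner query: departments.id where budget > 577.
Outer: keep employees rows whose dept_id is in that set.
Inner query → {6}

1 | Vik ; 2 | Tara ; 5 | Ravi ; 9 | Pia ; 12 | Liam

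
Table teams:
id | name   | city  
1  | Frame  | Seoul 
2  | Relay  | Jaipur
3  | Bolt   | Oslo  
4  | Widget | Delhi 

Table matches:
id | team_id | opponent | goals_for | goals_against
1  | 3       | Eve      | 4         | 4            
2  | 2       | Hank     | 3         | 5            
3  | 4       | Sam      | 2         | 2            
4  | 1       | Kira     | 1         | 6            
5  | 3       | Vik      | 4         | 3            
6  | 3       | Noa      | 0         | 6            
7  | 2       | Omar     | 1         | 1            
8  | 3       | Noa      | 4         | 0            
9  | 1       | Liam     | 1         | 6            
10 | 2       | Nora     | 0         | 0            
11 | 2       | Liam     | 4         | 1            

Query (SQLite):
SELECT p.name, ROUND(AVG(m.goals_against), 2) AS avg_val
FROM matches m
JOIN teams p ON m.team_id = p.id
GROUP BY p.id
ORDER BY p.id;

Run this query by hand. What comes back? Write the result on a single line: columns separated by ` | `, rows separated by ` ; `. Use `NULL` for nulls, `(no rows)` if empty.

Frame | 6 ; Relay | 1.75 ; Bolt | 3.25 ; Widget | 2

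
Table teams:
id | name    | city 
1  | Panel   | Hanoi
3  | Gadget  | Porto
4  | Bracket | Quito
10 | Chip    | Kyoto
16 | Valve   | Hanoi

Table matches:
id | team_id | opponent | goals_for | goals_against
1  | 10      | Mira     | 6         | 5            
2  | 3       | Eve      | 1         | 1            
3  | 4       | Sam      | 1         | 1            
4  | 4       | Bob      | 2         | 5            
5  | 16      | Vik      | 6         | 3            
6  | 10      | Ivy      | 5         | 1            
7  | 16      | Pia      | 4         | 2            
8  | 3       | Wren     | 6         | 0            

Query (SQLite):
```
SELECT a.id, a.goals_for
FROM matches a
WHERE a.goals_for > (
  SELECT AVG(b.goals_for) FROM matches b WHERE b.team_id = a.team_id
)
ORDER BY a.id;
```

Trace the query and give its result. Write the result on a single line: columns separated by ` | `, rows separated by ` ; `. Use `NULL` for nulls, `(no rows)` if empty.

1 | 6 ; 4 | 2 ; 5 | 6 ; 8 | 6

For each matches row a, compute AVG(goals_for) over rows sharing a.team_id.
Keep row a if a.goals_for > that per-group AVG.
  team_id=3: AVG(goals_for) = 3.5
  team_id=4: AVG(goals_for) = 1.5
  team_id=10: AVG(goals_for) = 5.5
  team_id=16: AVG(goals_for) = 5.0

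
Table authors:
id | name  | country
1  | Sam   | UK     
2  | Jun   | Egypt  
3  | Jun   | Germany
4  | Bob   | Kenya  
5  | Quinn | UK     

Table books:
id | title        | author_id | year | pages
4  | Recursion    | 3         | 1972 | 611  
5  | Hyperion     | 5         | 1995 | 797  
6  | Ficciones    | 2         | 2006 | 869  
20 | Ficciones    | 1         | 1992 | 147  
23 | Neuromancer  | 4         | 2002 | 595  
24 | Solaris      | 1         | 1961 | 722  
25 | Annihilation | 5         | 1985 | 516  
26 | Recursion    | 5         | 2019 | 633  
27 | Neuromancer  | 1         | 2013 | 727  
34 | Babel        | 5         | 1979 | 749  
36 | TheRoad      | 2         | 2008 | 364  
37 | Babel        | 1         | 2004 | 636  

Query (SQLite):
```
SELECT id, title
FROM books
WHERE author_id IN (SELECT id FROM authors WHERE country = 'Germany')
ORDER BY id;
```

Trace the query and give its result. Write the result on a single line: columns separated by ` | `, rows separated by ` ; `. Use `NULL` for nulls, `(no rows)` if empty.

Inner query: authors.id where country = 'Germany'.
Outer: keep books rows whose author_id is in that set.
Inner query → {3}

4 | Recursion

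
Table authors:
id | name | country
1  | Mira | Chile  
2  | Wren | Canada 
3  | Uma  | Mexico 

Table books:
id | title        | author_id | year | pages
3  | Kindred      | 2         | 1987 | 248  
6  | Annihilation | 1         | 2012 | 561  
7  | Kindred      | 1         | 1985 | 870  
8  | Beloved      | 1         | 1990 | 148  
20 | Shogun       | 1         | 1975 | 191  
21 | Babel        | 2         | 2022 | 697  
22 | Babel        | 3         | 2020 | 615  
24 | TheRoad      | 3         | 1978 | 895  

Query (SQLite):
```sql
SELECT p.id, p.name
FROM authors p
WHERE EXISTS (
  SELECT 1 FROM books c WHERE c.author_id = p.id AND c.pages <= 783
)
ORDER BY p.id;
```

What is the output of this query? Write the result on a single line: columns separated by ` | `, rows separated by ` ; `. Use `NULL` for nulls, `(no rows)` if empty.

For each authors row, check whether any books with matching author_id has pages <= 783.
Keep rows where that is true.

1 | Mira ; 2 | Wren ; 3 | Uma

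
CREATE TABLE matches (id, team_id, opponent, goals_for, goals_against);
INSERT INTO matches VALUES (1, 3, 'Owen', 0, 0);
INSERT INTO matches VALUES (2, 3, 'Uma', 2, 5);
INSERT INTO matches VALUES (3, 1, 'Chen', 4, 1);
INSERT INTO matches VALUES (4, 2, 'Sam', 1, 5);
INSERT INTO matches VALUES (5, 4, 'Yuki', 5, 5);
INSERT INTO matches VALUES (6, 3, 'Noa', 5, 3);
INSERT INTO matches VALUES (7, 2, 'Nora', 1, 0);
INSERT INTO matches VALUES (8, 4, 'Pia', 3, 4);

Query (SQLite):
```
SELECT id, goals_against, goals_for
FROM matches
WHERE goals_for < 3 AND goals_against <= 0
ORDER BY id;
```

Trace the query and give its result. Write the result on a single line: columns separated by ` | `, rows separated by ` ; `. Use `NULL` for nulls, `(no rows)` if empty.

goals_for < 3: ids {1, 2, 4, 7}
goals_against <= 0: ids {1, 7}
Combine with AND.

1 | 0 | 0 ; 7 | 0 | 1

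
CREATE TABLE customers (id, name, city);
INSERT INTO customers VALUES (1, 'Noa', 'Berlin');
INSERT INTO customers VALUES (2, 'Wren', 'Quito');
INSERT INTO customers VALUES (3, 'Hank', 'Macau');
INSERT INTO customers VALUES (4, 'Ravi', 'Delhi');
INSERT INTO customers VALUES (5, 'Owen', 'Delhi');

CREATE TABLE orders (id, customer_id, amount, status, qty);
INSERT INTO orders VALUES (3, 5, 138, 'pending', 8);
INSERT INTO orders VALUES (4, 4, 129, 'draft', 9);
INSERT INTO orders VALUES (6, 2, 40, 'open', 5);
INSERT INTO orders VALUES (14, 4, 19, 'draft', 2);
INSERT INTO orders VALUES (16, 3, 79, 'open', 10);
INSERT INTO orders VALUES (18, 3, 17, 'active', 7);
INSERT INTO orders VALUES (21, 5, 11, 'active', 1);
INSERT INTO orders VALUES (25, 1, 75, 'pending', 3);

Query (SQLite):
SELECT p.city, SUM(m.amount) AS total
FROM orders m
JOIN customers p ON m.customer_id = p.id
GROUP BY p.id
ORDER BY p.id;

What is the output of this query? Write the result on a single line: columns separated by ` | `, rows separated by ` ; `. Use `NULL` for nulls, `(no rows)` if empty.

Berlin | 75 ; Quito | 40 ; Macau | 96 ; Delhi | 148 ; Delhi | 149

Join each orders row to its customers via customer_id.
Group joined rows by customers.id; compute SUM(m.amount) per group.
  1: ids {25} → SUM(m.amount)=75
  2: ids {6} → SUM(m.amount)=40
  3: ids {16, 18} → SUM(m.amount)=96
  4: ids {4, 14} → SUM(m.amount)=148
  5: ids {3, 21} → SUM(m.amount)=149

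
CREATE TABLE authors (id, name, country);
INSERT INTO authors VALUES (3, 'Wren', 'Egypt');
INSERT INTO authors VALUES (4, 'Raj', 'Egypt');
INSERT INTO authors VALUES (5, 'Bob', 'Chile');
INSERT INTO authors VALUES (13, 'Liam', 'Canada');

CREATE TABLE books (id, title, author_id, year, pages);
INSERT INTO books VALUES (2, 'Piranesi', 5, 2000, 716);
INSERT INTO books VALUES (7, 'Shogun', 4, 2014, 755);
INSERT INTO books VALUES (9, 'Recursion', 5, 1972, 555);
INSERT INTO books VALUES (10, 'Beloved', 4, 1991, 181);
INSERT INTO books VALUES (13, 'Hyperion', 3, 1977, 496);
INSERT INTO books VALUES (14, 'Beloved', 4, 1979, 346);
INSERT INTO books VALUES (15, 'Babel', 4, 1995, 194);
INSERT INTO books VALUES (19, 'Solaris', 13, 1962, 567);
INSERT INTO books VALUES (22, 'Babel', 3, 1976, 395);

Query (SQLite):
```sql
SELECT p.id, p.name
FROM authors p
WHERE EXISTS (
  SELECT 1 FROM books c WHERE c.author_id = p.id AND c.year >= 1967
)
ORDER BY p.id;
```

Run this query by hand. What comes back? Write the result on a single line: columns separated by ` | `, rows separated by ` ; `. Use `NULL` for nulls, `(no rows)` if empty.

For each authors row, check whether any books with matching author_id has year >= 1967.
Keep rows where that is true.

3 | Wren ; 4 | Raj ; 5 | Bob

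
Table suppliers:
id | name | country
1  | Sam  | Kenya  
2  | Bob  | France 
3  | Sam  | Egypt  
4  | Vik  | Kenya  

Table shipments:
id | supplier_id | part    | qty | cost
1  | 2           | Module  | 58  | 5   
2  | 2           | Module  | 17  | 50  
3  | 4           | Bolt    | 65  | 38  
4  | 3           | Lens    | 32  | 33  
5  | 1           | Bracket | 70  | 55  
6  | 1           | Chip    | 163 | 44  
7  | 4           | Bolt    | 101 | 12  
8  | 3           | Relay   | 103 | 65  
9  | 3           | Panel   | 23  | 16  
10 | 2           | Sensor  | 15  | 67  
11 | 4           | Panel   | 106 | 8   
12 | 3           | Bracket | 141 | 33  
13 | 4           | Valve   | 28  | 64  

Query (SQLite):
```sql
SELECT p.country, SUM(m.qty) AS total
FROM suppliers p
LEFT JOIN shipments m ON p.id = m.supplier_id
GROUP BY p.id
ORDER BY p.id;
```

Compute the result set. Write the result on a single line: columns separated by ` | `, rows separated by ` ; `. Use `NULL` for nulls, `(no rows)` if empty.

LEFT JOIN keeps every suppliers row; unmatched ones get NULL for shipments columns.
Group by suppliers.id and compute SUM(m.qty). SUM over an all-NULL group is NULL.
  1: ids {5, 6} → SUM(m.qty)=233
  2: ids {1, 2, 10} → SUM(m.qty)=90
  3: ids {4, 8, 9, 12} → SUM(m.qty)=299
  4: ids {3, 7, 11, 13} → SUM(m.qty)=300

Kenya | 233 ; France | 90 ; Egypt | 299 ; Kenya | 300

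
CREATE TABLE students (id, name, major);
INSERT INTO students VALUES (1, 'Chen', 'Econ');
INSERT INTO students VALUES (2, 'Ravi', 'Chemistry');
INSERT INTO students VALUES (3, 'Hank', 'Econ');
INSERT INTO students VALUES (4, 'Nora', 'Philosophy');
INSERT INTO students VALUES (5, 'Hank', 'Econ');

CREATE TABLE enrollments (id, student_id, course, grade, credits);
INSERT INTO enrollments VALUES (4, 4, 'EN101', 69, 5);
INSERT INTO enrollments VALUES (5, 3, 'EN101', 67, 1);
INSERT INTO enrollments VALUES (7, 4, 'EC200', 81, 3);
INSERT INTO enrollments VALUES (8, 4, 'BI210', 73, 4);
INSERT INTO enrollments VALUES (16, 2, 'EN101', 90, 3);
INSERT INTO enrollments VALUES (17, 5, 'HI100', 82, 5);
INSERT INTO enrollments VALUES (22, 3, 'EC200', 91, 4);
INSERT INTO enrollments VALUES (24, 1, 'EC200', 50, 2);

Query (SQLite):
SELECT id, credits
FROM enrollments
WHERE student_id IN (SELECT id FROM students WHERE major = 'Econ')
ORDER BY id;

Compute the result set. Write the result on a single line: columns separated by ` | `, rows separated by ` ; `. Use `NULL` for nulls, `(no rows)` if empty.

Inner query: students.id where major = 'Econ'.
Outer: keep enrollments rows whose student_id is in that set.
Inner query → {1, 3, 5}

5 | 1 ; 17 | 5 ; 22 | 4 ; 24 | 2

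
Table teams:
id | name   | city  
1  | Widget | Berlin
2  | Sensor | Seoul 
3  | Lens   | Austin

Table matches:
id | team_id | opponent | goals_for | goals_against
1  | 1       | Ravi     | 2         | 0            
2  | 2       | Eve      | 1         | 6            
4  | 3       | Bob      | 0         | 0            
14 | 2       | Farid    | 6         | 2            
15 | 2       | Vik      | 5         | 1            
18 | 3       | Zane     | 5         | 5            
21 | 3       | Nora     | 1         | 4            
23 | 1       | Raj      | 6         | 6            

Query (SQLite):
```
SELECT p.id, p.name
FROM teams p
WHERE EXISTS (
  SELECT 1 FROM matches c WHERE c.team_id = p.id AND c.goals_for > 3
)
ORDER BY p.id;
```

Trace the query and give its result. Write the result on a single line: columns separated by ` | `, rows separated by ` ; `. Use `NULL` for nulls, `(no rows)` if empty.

1 | Widget ; 2 | Sensor ; 3 | Lens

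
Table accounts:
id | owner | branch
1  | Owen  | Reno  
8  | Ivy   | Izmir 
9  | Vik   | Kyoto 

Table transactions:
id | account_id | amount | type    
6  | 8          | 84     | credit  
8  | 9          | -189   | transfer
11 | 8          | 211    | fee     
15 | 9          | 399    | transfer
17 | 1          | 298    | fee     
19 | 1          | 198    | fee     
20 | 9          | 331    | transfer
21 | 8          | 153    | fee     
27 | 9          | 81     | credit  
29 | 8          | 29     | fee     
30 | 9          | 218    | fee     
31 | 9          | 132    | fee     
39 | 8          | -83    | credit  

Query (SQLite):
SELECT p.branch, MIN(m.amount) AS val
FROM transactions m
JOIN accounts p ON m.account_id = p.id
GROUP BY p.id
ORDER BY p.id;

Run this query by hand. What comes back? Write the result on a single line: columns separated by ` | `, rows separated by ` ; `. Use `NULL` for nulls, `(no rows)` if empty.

Reno | 198 ; Izmir | -83 ; Kyoto | -189

Join each transactions row to its accounts via account_id.
Group joined rows by accounts.id; compute MIN(m.amount) per group.
  1: ids {17, 19} → MIN(m.amount)=198
  8: ids {6, 11, 21, 29, 39} → MIN(m.amount)=-83
  9: ids {8, 15, 20, 27, 30, 31} → MIN(m.amount)=-189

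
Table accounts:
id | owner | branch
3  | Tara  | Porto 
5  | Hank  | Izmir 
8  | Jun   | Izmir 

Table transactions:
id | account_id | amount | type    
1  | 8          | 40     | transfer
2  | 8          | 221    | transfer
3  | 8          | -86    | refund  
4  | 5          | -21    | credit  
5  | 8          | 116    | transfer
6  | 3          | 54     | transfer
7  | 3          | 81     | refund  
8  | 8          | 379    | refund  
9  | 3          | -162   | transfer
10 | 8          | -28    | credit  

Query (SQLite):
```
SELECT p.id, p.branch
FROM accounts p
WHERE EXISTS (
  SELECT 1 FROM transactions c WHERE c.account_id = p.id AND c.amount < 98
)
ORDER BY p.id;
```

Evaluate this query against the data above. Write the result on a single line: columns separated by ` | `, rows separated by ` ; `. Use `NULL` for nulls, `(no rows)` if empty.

3 | Porto ; 5 | Izmir ; 8 | Izmir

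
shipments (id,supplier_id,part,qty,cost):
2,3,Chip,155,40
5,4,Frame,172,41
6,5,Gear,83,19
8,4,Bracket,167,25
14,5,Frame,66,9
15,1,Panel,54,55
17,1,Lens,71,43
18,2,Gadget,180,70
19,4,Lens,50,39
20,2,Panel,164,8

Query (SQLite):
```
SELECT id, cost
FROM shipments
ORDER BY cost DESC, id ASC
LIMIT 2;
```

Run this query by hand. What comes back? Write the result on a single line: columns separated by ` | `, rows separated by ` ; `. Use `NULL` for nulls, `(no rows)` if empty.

18 | 70 ; 15 | 55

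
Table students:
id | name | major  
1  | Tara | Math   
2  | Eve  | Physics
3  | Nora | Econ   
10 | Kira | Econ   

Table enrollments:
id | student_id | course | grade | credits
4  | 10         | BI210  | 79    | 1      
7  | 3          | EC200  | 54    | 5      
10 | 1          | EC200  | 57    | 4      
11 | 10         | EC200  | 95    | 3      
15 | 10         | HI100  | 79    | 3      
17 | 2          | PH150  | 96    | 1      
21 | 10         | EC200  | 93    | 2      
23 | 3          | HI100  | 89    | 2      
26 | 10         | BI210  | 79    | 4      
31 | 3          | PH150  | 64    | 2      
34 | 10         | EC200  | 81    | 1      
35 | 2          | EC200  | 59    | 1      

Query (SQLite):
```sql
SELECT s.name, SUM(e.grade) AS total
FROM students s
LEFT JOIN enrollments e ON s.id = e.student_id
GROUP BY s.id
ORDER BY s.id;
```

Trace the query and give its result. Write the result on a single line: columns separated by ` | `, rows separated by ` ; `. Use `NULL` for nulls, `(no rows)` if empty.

LEFT JOIN keeps every students row; unmatched ones get NULL for enrollments columns.
Group by students.id and compute SUM(e.grade). SUM over an all-NULL group is NULL.
  1: ids {10} → SUM(e.grade)=57
  2: ids {17, 35} → SUM(e.grade)=155
  3: ids {7, 23, 31} → SUM(e.grade)=207
  10: ids {4, 11, 15, 21, 26, 34} → SUM(e.grade)=506

Tara | 57 ; Eve | 155 ; Nora | 207 ; Kira | 506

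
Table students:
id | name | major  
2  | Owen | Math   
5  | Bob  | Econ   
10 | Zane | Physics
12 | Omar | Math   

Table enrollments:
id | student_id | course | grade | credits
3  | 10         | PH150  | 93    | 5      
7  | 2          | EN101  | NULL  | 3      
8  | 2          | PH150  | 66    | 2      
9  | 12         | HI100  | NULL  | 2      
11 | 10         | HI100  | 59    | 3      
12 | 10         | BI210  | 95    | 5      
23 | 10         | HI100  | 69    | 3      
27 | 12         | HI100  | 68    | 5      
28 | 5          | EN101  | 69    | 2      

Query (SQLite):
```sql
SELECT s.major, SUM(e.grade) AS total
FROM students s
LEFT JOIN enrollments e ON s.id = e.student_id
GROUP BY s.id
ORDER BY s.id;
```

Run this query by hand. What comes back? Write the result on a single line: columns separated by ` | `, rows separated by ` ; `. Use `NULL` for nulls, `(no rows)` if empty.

LEFT JOIN keeps every students row; unmatched ones get NULL for enrollments columns.
Group by students.id and compute SUM(e.grade). SUM over an all-NULL group is NULL.
  2: ids {7, 8} → SUM(e.grade)=66
  5: ids {28} → SUM(e.grade)=69
  10: ids {3, 11, 12, 23} → SUM(e.grade)=316
  12: ids {9, 27} → SUM(e.grade)=68

Math | 66 ; Econ | 69 ; Physics | 316 ; Math | 68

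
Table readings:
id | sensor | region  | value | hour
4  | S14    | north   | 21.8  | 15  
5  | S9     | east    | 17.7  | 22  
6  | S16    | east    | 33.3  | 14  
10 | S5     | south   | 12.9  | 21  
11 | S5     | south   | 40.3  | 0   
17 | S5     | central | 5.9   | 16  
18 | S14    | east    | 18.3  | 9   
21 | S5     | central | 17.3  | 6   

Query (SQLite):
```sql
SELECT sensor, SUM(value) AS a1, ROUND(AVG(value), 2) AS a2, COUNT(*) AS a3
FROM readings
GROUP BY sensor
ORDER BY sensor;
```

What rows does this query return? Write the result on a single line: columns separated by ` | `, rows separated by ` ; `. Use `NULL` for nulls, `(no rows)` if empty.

Group readings by sensor.
Per group compute: SUM(value), ROUND(AVG(value), 2), COUNT(*).
  S14: ids {4, 18} → SUM(value)=40.1, ROUND(AVG(value), 2)=20.05, COUNT(*)=2
  S16: ids {6} → SUM(value)=33.3, ROUND(AVG(value), 2)=33.3, COUNT(*)=1
  S5: ids {10, 11, 17, 21} → SUM(value)=76.4, ROUND(AVG(value), 2)=19.1, COUNT(*)=4
  S9: ids {5} → SUM(value)=17.7, ROUND(AVG(value), 2)=17.7, COUNT(*)=1

S14 | 40.1 | 20.05 | 2 ; S16 | 33.3 | 33.3 | 1 ; S5 | 76.4 | 19.1 | 4 ; S9 | 17.7 | 17.7 | 1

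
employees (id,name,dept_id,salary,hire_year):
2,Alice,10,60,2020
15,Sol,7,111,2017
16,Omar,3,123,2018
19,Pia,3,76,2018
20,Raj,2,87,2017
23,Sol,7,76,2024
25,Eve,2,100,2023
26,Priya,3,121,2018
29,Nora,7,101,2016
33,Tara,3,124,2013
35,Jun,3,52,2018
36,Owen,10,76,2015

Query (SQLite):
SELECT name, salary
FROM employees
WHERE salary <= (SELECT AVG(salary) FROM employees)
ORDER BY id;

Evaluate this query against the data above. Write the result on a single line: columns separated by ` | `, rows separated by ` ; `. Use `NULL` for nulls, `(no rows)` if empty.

Alice | 60 ; Pia | 76 ; Raj | 87 ; Sol | 76 ; Jun | 52 ; Owen | 76

Scalar subquery: AVG(salary) over all employees rows = 92.25.
Keep rows where salary <= that value.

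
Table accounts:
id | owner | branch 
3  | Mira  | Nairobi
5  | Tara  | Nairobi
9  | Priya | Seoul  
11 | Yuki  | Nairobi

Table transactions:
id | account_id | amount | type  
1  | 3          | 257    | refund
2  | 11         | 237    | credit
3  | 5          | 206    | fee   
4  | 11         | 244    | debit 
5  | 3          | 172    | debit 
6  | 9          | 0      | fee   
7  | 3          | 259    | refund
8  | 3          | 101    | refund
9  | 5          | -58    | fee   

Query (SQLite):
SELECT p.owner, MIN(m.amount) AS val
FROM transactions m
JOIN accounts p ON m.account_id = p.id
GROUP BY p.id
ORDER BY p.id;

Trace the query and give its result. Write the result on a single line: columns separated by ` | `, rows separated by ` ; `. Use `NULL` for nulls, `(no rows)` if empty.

Mira | 101 ; Tara | -58 ; Priya | 0 ; Yuki | 237

Join each transactions row to its accounts via account_id.
Group joined rows by accounts.id; compute MIN(m.amount) per group.
  3: ids {1, 5, 7, 8} → MIN(m.amount)=101
  5: ids {3, 9} → MIN(m.amount)=-58
  9: ids {6} → MIN(m.amount)=0
  11: ids {2, 4} → MIN(m.amount)=237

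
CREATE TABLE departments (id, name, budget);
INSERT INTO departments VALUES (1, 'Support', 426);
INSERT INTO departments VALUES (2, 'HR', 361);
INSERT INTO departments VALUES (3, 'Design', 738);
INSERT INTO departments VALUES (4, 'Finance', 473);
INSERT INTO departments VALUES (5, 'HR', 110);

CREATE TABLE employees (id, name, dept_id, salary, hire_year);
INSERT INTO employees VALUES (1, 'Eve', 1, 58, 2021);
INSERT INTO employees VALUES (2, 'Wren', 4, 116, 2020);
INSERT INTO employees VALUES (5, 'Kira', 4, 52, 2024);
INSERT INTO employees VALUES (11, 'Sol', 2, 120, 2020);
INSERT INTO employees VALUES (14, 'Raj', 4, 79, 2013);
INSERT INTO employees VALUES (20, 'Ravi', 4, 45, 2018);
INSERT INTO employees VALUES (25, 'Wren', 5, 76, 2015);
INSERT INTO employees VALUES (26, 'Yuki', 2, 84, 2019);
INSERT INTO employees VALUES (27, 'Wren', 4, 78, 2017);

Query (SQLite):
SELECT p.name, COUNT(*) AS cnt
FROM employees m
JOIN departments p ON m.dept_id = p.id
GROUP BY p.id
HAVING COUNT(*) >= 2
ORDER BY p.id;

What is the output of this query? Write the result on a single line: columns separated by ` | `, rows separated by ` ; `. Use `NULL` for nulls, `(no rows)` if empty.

HR | 2 ; Finance | 5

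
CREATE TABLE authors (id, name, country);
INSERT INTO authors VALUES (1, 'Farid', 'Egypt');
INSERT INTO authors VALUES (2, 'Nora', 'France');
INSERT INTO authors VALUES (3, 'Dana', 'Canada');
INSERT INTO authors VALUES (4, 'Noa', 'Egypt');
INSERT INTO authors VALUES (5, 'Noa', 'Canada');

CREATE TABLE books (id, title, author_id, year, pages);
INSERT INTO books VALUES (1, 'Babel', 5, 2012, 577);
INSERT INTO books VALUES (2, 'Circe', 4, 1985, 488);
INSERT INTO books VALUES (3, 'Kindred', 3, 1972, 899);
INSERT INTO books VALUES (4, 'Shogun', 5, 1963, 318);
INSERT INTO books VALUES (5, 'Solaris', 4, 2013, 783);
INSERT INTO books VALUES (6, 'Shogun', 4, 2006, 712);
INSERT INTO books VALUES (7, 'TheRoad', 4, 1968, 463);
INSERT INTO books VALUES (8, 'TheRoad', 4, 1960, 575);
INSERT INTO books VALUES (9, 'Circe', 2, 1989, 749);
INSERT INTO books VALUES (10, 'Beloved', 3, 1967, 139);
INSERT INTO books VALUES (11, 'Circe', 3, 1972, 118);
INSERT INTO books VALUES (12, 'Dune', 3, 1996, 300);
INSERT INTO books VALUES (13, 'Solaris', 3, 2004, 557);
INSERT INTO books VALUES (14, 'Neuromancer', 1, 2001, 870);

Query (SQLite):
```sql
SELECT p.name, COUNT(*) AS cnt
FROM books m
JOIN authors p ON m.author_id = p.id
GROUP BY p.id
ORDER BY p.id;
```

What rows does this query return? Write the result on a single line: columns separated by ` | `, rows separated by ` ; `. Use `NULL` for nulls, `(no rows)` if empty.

Farid | 1 ; Nora | 1 ; Dana | 5 ; Noa | 5 ; Noa | 2

Join each books row to its authors via author_id.
Group joined rows by authors.id; compute COUNT(*) per group.
  1: ids {14} → COUNT(*)=1
  2: ids {9} → COUNT(*)=1
  3: ids {3, 10, 11, 12, 13} → COUNT(*)=5
  4: ids {2, 5, 6, 7, 8} → COUNT(*)=5
  5: ids {1, 4} → COUNT(*)=2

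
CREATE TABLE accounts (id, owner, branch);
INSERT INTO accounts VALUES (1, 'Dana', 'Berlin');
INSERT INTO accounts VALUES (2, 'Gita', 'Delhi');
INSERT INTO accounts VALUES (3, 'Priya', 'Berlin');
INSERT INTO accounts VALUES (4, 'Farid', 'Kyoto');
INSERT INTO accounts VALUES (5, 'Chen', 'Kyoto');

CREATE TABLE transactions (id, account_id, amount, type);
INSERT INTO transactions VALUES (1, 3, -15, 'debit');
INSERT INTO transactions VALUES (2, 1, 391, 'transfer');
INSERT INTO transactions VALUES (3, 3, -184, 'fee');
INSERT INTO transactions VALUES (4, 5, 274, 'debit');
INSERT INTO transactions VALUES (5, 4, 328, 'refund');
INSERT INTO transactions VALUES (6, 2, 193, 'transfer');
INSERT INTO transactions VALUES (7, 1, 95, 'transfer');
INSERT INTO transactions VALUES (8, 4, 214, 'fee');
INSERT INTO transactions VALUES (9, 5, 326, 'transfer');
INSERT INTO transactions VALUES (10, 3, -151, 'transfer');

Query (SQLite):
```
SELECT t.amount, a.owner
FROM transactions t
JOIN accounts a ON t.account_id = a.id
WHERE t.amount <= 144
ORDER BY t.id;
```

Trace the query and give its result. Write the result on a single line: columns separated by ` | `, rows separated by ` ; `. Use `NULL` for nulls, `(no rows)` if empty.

-15 | Priya ; -184 | Priya ; 95 | Dana ; -151 | Priya

Each transactions row matches the accounts row where account_id = accounts.id.
Then keep rows with t.amount <= 144.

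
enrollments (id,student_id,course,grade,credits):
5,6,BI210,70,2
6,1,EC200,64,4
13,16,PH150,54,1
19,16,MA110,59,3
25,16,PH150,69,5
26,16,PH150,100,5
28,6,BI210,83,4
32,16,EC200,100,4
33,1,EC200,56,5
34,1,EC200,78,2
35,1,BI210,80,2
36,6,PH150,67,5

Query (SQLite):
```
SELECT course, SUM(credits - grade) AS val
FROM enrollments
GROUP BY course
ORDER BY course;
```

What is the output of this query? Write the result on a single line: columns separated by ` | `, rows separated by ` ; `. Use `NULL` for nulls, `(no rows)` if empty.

For each row compute credits - grade.
Group by course; take SUM of the expression per group.
  BI210: ids {5, 28, 35} → SUM(credits - grade)=-225
  EC200: ids {6, 32, 33, 34} → SUM(credits - grade)=-283
  MA110: ids {19} → SUM(credits - grade)=-56
  PH150: ids {13, 25, 26, 36} → SUM(credits - grade)=-274

BI210 | -225 ; EC200 | -283 ; MA110 | -56 ; PH150 | -274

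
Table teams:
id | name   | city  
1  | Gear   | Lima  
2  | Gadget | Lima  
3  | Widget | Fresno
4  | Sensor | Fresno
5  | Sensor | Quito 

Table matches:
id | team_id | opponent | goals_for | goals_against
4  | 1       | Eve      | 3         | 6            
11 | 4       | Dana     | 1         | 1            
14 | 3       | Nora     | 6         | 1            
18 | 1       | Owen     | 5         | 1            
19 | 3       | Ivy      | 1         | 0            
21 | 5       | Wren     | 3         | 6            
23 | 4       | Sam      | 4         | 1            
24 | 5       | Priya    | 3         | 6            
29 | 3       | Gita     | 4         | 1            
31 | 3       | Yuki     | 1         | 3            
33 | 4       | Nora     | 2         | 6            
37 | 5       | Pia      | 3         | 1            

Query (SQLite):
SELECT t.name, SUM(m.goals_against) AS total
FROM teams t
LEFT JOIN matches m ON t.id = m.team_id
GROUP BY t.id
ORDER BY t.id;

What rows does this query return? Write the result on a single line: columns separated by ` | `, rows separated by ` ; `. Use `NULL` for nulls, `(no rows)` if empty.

Gear | 7 ; Gadget | NULL ; Widget | 5 ; Sensor | 8 ; Sensor | 13

LEFT JOIN keeps every teams row; unmatched ones get NULL for matches columns.
Group by teams.id and compute SUM(m.goals_against). SUM over an all-NULL group is NULL.
  1: ids {4, 18} → SUM(m.goals_against)=7
  2: ids {—} → SUM(m.goals_against)=NULL
  3: ids {14, 19, 29, 31} → SUM(m.goals_against)=5
  4: ids {11, 23, 33} → SUM(m.goals_against)=8
  5: ids {21, 24, 37} → SUM(m.goals_against)=13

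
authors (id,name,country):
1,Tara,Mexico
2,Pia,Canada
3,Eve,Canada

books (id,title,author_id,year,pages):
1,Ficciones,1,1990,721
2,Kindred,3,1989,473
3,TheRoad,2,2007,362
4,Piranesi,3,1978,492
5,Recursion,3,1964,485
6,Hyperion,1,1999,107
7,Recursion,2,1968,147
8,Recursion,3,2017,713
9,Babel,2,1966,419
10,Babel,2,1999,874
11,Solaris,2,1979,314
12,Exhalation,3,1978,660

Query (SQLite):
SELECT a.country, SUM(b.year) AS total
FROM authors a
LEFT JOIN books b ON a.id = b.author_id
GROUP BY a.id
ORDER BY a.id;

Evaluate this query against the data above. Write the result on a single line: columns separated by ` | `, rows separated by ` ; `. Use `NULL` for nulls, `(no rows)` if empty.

Mexico | 3989 ; Canada | 9919 ; Canada | 9926

LEFT JOIN keeps every authors row; unmatched ones get NULL for books columns.
Group by authors.id and compute SUM(b.year). SUM over an all-NULL group is NULL.
  1: ids {1, 6} → SUM(b.year)=3989
  2: ids {3, 7, 9, 10, 11} → SUM(b.year)=9919
  3: ids {2, 4, 5, 8, 12} → SUM(b.year)=9926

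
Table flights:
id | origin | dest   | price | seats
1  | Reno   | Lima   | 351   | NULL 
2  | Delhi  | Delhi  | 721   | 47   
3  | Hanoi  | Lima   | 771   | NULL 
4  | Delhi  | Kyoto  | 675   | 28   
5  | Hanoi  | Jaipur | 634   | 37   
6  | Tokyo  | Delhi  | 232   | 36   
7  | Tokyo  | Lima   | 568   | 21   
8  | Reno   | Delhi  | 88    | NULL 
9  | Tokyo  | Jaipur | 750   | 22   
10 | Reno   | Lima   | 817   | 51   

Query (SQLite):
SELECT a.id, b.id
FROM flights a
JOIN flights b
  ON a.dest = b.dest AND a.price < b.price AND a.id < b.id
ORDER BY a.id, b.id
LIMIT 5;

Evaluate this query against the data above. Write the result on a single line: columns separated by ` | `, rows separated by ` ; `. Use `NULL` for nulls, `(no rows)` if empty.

1 | 3 ; 1 | 7 ; 1 | 10 ; 3 | 10 ; 5 | 9

Pairs (a,b) with same dest, a.price < b.price, a.id < b.id.
dest groups: Delhi:{2,6,8} Jaipur:{5,9} Kyoto:{4} Lima:{1,3,7,10}
Ordered by (a.id, b.id); first 5.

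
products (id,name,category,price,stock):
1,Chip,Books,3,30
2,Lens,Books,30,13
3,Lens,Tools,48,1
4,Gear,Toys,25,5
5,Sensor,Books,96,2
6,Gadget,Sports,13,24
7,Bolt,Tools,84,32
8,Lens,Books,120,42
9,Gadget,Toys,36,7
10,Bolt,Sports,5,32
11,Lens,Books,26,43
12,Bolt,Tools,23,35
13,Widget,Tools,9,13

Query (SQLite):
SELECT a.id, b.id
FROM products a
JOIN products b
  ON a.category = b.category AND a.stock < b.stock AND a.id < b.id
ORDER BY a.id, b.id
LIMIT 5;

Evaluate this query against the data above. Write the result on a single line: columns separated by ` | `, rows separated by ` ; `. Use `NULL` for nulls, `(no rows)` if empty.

Pairs (a,b) with same category, a.stock < b.stock, a.id < b.id.
category groups: Books:{1,2,5,8,11} Sports:{6,10} Tools:{3,7,12,13} Toys:{4,9}
Ordered by (a.id, b.id); first 5.

1 | 8 ; 1 | 11 ; 2 | 8 ; 2 | 11 ; 3 | 7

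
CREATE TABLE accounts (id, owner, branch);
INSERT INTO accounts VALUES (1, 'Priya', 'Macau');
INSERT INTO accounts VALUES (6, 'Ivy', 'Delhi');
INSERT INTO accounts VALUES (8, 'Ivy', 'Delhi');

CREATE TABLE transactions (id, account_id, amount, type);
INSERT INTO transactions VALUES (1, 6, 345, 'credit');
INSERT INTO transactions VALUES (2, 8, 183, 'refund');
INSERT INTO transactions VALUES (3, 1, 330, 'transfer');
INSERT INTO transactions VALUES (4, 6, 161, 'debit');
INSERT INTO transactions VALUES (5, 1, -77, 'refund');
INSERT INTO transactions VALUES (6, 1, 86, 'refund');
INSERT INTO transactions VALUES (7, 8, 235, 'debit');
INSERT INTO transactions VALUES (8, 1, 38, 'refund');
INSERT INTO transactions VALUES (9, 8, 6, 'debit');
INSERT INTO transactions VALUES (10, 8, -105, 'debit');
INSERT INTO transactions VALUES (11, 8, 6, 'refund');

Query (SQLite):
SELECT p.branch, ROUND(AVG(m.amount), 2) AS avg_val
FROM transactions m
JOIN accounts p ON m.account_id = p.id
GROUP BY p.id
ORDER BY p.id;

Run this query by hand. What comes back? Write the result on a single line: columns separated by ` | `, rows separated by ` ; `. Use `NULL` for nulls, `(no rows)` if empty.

Macau | 94.25 ; Delhi | 253 ; Delhi | 65

Join each transactions row to its accounts via account_id.
Group joined rows by accounts.id; compute ROUND(AVG(m.amount), 2) per group.
  1: ids {3, 5, 6, 8} → ROUND(AVG(m.amount), 2)=94.25
  6: ids {1, 4} → ROUND(AVG(m.amount), 2)=253
  8: ids {2, 7, 9, 10, 11} → ROUND(AVG(m.amount), 2)=65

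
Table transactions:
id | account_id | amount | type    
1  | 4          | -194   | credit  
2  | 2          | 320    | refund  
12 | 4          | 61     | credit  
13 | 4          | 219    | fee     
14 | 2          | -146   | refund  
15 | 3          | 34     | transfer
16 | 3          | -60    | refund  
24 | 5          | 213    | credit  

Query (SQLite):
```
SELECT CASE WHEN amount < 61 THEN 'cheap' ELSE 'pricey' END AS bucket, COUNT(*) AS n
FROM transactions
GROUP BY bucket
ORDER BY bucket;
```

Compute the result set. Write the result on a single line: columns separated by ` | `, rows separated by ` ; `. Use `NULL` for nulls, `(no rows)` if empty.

cheap | 4 ; pricey | 4

Bucket rows by amount < 61 → 'cheap' else 'pricey'; count each bucket.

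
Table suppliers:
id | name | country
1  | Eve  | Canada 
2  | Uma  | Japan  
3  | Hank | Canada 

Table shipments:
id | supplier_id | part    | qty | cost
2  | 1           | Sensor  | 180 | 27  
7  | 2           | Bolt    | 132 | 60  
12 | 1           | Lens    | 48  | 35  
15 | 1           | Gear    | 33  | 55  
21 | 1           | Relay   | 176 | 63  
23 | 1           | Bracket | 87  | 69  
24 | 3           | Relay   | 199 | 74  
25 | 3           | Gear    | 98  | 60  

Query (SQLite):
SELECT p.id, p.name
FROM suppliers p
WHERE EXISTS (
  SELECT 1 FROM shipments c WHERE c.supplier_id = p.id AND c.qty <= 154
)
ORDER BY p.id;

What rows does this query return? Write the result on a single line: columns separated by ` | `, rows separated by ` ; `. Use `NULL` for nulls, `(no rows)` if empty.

1 | Eve ; 2 | Uma ; 3 | Hank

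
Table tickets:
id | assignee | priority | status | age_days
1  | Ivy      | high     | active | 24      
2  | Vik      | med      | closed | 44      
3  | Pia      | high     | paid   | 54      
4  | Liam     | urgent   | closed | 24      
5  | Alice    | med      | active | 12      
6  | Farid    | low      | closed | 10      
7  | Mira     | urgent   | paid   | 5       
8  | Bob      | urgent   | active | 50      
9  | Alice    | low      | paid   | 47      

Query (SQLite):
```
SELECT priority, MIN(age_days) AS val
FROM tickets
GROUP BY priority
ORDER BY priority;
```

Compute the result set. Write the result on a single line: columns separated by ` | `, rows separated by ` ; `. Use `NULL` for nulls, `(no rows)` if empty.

Partition tickets by priority; compute MIN(age_days) within each group.
  high: ids {1, 3} → MIN(age_days)=24
  low: ids {6, 9} → MIN(age_days)=10
  med: ids {2, 5} → MIN(age_days)=12
  urgent: ids {4, 7, 8} → MIN(age_days)=5

high | 24 ; low | 10 ; med | 12 ; urgent | 5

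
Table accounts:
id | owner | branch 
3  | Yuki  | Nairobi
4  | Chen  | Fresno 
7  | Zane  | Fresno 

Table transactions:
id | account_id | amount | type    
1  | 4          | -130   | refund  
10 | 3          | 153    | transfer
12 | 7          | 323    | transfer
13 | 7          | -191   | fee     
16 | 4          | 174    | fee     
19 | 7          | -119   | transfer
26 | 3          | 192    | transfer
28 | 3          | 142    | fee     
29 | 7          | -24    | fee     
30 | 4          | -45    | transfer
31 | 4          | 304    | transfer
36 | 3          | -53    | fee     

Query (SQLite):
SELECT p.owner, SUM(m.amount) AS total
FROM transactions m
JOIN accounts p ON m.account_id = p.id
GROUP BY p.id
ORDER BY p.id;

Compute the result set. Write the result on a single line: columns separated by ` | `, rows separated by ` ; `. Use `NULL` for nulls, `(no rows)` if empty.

Join each transactions row to its accounts via account_id.
Group joined rows by accounts.id; compute SUM(m.amount) per group.
  3: ids {10, 26, 28, 36} → SUM(m.amount)=434
  4: ids {1, 16, 30, 31} → SUM(m.amount)=303
  7: ids {12, 13, 19, 29} → SUM(m.amount)=-11

Yuki | 434 ; Chen | 303 ; Zane | -11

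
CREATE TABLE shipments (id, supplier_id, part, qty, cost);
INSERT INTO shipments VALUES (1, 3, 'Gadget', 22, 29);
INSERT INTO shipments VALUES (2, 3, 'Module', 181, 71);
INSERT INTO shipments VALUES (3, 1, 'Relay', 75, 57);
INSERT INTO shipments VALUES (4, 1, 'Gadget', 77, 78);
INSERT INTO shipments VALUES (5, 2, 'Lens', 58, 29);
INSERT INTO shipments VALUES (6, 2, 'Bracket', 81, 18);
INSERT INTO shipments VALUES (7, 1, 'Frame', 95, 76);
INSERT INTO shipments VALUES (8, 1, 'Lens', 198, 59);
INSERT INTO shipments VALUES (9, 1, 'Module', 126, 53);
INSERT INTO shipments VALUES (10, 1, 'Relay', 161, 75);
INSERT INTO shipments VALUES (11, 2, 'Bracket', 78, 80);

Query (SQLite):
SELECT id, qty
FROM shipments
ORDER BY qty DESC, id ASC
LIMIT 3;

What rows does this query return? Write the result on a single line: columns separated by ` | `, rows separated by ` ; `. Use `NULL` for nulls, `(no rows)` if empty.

Sort by qty desc, tiebreak id asc: (198, id=8), (181, id=2), (161, id=10), (126, id=9), (95, id=7), (81, id=6) …. Take first 3.

8 | 198 ; 2 | 181 ; 10 | 161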